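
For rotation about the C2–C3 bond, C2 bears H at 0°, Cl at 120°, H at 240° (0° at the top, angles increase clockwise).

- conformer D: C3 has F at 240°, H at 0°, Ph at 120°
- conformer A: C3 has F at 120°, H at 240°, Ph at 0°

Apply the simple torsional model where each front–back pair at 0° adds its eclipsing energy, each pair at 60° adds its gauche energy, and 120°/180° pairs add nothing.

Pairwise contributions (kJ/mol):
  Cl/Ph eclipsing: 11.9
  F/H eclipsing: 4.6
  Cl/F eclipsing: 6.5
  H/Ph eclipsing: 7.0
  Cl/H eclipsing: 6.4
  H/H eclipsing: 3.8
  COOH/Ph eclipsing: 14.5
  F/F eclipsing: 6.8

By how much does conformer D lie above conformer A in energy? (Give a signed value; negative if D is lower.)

D (eclipsed): H–H eclipsed, Cl–Ph eclipsed, H–F eclipsed; 3.8 + 11.9 + 4.6 = 20.3 kJ/mol.
A (eclipsed): H–Ph eclipsed, Cl–F eclipsed, H–H eclipsed; 7.0 + 6.5 + 3.8 = 17.3 kJ/mol.
E(D) − E(A) = 20.3 − 17.3 = +3.0 kJ/mol.

+3.0 kJ/mol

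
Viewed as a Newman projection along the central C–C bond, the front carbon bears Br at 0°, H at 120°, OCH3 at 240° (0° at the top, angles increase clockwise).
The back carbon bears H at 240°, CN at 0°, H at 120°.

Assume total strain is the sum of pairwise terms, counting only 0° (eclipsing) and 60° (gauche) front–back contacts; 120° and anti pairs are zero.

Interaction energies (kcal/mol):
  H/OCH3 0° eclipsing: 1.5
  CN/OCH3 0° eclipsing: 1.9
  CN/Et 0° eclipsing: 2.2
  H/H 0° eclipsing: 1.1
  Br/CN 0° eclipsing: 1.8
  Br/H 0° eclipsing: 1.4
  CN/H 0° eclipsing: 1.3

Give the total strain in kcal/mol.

This conformer (eclipsed): Br(0°)/CN(0°) eclipsed 1.8; H(120°)/H(120°) eclipsed 1.1; OCH3(240°)/H(240°) eclipsed 1.5 → 4.4 kcal/mol.

4.4 kcal/mol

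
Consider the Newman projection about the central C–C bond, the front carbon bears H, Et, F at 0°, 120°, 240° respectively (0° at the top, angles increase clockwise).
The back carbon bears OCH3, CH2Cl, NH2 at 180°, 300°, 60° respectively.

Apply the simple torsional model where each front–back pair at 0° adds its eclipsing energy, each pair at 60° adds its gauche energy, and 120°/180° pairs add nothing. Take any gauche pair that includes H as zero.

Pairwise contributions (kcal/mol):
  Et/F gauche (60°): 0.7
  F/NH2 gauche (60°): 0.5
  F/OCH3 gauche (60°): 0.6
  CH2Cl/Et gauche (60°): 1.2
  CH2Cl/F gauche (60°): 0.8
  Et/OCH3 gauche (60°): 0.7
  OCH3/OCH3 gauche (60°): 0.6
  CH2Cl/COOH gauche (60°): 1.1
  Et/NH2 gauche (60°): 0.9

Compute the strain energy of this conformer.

This conformer (staggered): Et(120°)/OCH3(180°) gauche 0.7; Et(120°)/NH2(60°) gauche 0.9; F(240°)/OCH3(180°) gauche 0.6; F(240°)/CH2Cl(300°) gauche 0.8 → 3.0 kcal/mol.

3.0 kcal/mol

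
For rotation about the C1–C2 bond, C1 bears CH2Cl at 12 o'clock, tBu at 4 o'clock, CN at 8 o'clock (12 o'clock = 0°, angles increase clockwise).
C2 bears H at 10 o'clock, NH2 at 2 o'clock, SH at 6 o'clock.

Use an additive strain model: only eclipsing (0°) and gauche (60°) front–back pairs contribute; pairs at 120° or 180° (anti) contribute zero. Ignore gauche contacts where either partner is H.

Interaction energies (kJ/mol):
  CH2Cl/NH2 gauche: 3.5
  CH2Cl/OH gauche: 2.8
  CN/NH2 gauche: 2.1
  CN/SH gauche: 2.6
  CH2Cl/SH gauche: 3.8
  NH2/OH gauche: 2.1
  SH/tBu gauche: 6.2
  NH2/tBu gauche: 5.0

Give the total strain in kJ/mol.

17.3 kJ/mol

This conformer (staggered): CH2Cl(0°)/NH2(60°) gauche 3.5; tBu(120°)/NH2(60°) gauche 5.0; tBu(120°)/SH(180°) gauche 6.2; CN(240°)/SH(180°) gauche 2.6 → 17.3 kJ/mol.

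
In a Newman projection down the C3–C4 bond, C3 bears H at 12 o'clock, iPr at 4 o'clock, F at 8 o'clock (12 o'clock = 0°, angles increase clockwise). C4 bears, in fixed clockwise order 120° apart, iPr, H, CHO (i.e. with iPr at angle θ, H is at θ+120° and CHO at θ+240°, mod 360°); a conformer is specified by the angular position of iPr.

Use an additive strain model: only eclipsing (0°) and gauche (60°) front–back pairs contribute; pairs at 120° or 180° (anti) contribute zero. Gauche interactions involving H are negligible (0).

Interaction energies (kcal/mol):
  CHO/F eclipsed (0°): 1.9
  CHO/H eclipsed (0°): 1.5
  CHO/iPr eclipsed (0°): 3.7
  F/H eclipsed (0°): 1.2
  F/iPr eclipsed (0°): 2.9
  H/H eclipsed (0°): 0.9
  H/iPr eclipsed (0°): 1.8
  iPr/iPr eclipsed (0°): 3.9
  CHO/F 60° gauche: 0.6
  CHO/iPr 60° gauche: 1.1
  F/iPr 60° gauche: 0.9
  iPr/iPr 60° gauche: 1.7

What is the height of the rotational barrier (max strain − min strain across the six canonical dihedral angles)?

iPr at 0° is eclipsed. H at 0° is eclipsed with iPr at 0° (1.8); iPr at 120° is eclipsed with H at 120° (1.8); F at 240° is eclipsed with CHO at 240° (1.9). Total 5.5 kcal/mol.
iPr at 60° is staggered. iPr at 120° is gauche with iPr at 60° (1.7); F at 240° is gauche with CHO at 300° (0.6). Total 2.3 kcal/mol.
iPr at 120° is eclipsed. H at 0° is eclipsed with CHO at 0° (1.5); iPr at 120° is eclipsed with iPr at 120° (3.9); F at 240° is eclipsed with H at 240° (1.2). Total 6.6 kcal/mol.
iPr at 180° is staggered. iPr at 120° is gauche with iPr at 180° (1.7); iPr at 120° is gauche with CHO at 60° (1.1); F at 240° is gauche with iPr at 180° (0.9). Total 3.7 kcal/mol.
iPr at 240° is eclipsed. H at 0° is eclipsed with H at 0° (0.9); iPr at 120° is eclipsed with CHO at 120° (3.7); F at 240° is eclipsed with iPr at 240° (2.9). Total 7.5 kcal/mol.
iPr at 300° is staggered. iPr at 120° is gauche with CHO at 180° (1.1); F at 240° is gauche with iPr at 300° (0.9); F at 240° is gauche with CHO at 180° (0.6). Total 2.6 kcal/mol.
Max at 240° (7.5 kcal/mol), min at 60° (2.3 kcal/mol); barrier = 5.2 kcal/mol.

5.2 kcal/mol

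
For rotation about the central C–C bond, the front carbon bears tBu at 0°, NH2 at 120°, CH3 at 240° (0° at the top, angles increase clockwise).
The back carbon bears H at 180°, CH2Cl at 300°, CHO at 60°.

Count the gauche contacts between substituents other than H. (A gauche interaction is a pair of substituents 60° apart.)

Non-H gauche pairs: tBu(0°)/CH2Cl(300°); tBu(0°)/CHO(60°); NH2(120°)/CHO(60°); CH3(240°)/CH2Cl(300°) — 4 interactions.

4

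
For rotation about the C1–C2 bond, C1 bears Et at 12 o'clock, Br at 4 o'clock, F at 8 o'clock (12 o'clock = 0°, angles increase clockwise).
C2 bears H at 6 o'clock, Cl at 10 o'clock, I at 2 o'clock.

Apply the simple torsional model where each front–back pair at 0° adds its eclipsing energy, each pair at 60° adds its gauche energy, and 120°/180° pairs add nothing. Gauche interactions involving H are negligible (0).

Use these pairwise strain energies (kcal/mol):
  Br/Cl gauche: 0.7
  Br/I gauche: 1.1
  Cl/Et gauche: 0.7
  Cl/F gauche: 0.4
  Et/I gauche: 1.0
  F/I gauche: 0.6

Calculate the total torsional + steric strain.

3.2 kcal/mol

This conformer (staggered): Et(0°)/Cl(300°) gauche 0.7; Et(0°)/I(60°) gauche 1.0; Br(120°)/I(60°) gauche 1.1; F(240°)/Cl(300°) gauche 0.4 → 3.2 kcal/mol.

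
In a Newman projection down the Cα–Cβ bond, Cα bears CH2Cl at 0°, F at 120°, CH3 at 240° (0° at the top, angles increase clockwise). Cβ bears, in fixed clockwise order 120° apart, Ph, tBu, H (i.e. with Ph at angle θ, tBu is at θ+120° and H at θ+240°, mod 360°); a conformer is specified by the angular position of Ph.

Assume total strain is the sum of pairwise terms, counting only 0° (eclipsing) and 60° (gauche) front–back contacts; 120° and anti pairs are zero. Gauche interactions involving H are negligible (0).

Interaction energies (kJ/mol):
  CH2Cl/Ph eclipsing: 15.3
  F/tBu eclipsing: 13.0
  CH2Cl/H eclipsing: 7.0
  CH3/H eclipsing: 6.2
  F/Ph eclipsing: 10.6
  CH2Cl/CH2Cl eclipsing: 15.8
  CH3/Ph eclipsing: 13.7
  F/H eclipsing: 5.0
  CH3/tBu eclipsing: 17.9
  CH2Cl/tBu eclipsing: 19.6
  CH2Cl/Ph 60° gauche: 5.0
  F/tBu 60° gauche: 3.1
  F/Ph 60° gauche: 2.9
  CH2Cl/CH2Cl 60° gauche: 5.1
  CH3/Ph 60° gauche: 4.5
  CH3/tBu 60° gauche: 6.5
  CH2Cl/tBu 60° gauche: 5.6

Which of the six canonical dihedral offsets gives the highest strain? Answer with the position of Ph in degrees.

Ph at 0° is eclipsed. CH2Cl at 0° is eclipsed with Ph at 0° (15.3); F at 120° is eclipsed with tBu at 120° (13.0); CH3 at 240° is eclipsed with H at 240° (6.2). Total 34.5 kJ/mol.
Ph at 60° is staggered. CH2Cl at 0° is gauche with Ph at 60° (5.0); F at 120° is gauche with Ph at 60° (2.9); F at 120° is gauche with tBu at 180° (3.1); CH3 at 240° is gauche with tBu at 180° (6.5). Total 17.5 kJ/mol.
Ph at 120° is eclipsed. CH2Cl at 0° is eclipsed with H at 0° (7.0); F at 120° is eclipsed with Ph at 120° (10.6); CH3 at 240° is eclipsed with tBu at 240° (17.9). Total 35.5 kJ/mol.
Ph at 180° is staggered. CH2Cl at 0° is gauche with tBu at 300° (5.6); F at 120° is gauche with Ph at 180° (2.9); CH3 at 240° is gauche with Ph at 180° (4.5); CH3 at 240° is gauche with tBu at 300° (6.5). Total 19.5 kJ/mol.
Ph at 240° is eclipsed. CH2Cl at 0° is eclipsed with tBu at 0° (19.6); F at 120° is eclipsed with H at 120° (5.0); CH3 at 240° is eclipsed with Ph at 240° (13.7). Total 38.3 kJ/mol.
Ph at 300° is staggered. CH2Cl at 0° is gauche with Ph at 300° (5.0); CH2Cl at 0° is gauche with tBu at 60° (5.6); F at 120° is gauche with tBu at 60° (3.1); CH3 at 240° is gauche with Ph at 300° (4.5). Total 18.2 kJ/mol.
The maximum (38.3 kJ/mol) occurs with Ph at 240°.

240°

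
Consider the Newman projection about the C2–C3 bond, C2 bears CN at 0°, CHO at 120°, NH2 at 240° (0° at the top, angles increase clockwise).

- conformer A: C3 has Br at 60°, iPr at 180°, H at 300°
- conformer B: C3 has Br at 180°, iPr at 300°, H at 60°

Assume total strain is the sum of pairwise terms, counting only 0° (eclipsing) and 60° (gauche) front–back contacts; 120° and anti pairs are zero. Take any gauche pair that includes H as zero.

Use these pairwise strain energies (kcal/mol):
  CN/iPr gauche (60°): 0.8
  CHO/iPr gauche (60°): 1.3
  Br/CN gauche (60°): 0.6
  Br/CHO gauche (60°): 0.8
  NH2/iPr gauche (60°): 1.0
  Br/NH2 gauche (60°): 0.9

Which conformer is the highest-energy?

A

A is staggered. CN at 0° is gauche with Br at 60° (0.6); CHO at 120° is gauche with Br at 60° (0.8); CHO at 120° is gauche with iPr at 180° (1.3); NH2 at 240° is gauche with iPr at 180° (1.0). Total 3.7 kcal/mol.
B is staggered. CN at 0° is gauche with iPr at 300° (0.8); CHO at 120° is gauche with Br at 180° (0.8); NH2 at 240° is gauche with Br at 180° (0.9); NH2 at 240° is gauche with iPr at 300° (1.0). Total 3.5 kcal/mol.
A has the highest total (3.7 kcal/mol).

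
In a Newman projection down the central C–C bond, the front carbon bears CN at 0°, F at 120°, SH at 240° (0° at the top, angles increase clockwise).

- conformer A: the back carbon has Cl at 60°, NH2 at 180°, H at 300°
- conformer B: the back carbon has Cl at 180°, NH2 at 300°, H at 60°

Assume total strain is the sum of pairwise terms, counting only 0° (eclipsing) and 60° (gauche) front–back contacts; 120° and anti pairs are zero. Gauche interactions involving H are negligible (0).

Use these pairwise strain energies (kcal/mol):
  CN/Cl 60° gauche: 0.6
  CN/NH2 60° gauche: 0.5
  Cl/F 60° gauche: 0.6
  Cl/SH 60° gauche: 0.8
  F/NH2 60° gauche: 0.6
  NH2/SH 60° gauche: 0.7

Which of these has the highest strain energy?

A (staggered): CN(0°)/Cl(60°) gauche 0.6; F(120°)/Cl(60°) gauche 0.6; F(120°)/NH2(180°) gauche 0.6; SH(240°)/NH2(180°) gauche 0.7 → 2.5 kcal/mol.
B (staggered): CN(0°)/NH2(300°) gauche 0.5; F(120°)/Cl(180°) gauche 0.6; SH(240°)/Cl(180°) gauche 0.8; SH(240°)/NH2(300°) gauche 0.7 → 2.6 kcal/mol.
B has the highest total (2.6 kcal/mol).

B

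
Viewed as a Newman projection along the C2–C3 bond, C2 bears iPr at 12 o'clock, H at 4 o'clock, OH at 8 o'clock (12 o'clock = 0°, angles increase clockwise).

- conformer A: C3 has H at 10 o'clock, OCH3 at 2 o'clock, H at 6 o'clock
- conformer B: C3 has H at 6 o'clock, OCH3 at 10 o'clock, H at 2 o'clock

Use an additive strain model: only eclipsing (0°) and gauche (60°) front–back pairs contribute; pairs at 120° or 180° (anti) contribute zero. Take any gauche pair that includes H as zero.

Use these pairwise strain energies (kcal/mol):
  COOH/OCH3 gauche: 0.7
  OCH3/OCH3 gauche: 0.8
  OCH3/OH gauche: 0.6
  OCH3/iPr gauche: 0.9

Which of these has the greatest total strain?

A (staggered): iPr(0°)/OCH3(60°) gauche 0.9 → 0.9 kcal/mol.
B (staggered): iPr(0°)/OCH3(300°) gauche 0.9; OH(240°)/OCH3(300°) gauche 0.6 → 1.5 kcal/mol.
B has the highest total (1.5 kcal/mol).

B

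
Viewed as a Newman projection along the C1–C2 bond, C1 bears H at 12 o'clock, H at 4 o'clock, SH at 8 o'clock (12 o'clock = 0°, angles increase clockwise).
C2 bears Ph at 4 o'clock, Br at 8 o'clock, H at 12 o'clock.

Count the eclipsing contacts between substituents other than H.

Non-H eclipsing pairs: SH(240°)/Br(240°) — 1 interaction.

1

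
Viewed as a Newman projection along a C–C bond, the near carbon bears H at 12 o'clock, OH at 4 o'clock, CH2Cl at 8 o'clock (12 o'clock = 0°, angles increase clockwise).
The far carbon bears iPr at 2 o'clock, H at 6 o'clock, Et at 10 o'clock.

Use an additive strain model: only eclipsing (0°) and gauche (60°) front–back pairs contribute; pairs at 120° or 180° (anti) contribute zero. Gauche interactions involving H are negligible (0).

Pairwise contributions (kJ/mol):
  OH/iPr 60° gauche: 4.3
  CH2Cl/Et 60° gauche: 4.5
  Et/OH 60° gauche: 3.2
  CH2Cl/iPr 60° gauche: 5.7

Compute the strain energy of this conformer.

8.8 kJ/mol

This conformer (staggered): OH–iPr gauche, CH2Cl–Et gauche; 4.3 + 4.5 = 8.8 kJ/mol.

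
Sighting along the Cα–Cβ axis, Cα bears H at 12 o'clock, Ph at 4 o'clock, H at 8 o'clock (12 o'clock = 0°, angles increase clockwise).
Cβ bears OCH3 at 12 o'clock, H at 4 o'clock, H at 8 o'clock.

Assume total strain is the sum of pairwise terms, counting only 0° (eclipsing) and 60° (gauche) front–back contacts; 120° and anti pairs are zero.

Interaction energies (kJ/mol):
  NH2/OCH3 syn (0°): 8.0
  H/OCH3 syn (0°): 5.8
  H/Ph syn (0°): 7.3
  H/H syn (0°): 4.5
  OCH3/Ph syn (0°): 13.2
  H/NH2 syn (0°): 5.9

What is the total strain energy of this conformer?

This conformer (eclipsed): H(0°)/OCH3(0°) eclipsed 5.8; Ph(120°)/H(120°) eclipsed 7.3; H(240°)/H(240°) eclipsed 4.5 → 17.6 kJ/mol.

17.6 kJ/mol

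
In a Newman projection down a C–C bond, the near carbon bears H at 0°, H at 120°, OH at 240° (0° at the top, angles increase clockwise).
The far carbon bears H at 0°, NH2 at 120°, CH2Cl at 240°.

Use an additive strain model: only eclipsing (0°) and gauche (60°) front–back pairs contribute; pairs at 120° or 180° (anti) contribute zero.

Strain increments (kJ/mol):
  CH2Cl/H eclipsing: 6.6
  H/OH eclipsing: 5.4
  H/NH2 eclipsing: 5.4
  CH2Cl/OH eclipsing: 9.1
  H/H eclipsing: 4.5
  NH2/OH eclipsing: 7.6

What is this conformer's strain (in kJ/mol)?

This conformer (eclipsed): H(0°)/H(0°) eclipsed 4.5; H(120°)/NH2(120°) eclipsed 5.4; OH(240°)/CH2Cl(240°) eclipsed 9.1 → 19.0 kJ/mol.

19.0 kJ/mol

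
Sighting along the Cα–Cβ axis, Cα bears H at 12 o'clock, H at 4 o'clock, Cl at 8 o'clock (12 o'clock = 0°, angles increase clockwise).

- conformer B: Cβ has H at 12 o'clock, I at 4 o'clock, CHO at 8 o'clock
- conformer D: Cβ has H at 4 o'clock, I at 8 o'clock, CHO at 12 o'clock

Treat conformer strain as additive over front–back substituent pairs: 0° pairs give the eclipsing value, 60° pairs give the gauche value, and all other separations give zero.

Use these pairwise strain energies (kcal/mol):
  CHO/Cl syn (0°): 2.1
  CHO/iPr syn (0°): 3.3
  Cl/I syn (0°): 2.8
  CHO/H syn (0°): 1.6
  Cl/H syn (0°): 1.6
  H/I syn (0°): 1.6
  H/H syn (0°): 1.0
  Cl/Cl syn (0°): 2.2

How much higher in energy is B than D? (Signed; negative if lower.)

-0.7 kcal/mol

B (eclipsed): H–H eclipsed, H–I eclipsed, Cl–CHO eclipsed; 1.0 + 1.6 + 2.1 = 4.7 kcal/mol.
D (eclipsed): H–CHO eclipsed, H–H eclipsed, Cl–I eclipsed; 1.6 + 1.0 + 2.8 = 5.4 kcal/mol.
E(B) − E(D) = 4.7 − 5.4 = -0.7 kcal/mol.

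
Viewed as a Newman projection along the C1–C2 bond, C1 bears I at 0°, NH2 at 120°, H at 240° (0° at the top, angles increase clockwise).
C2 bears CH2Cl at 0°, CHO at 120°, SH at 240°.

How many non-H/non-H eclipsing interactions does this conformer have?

2

Non-H eclipsing pairs: I(0°)/CH2Cl(0°); NH2(120°)/CHO(120°) — 2 interactions.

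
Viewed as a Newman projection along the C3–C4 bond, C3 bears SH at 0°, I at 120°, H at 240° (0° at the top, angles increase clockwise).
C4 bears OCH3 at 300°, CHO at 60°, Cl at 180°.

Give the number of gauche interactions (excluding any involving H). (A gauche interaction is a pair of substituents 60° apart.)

Non-H gauche pairs: SH(0°)/OCH3(300°); SH(0°)/CHO(60°); I(120°)/CHO(60°); I(120°)/Cl(180°) — 4 interactions.

4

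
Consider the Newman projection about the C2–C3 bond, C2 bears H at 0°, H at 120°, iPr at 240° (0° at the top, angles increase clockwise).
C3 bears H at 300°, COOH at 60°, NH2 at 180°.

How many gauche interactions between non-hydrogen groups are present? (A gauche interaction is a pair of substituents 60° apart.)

1

Non-H gauche pairs: iPr(240°)/NH2(180°) — 1 interaction.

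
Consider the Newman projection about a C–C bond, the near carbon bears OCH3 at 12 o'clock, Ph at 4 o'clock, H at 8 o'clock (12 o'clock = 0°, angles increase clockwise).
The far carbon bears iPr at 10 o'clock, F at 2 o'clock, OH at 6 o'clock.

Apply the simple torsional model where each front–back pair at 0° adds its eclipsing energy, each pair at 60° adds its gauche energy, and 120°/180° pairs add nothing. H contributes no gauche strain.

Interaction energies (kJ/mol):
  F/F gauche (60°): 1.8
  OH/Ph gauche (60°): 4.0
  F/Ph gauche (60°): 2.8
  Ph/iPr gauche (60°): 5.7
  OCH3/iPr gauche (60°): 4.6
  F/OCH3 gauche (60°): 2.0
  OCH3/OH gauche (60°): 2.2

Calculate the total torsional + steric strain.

This conformer is staggered. OCH3 at 0° is gauche with iPr at 300° (4.6); OCH3 at 0° is gauche with F at 60° (2.0); Ph at 120° is gauche with F at 60° (2.8); Ph at 120° is gauche with OH at 180° (4.0). Total 13.4 kJ/mol.

13.4 kJ/mol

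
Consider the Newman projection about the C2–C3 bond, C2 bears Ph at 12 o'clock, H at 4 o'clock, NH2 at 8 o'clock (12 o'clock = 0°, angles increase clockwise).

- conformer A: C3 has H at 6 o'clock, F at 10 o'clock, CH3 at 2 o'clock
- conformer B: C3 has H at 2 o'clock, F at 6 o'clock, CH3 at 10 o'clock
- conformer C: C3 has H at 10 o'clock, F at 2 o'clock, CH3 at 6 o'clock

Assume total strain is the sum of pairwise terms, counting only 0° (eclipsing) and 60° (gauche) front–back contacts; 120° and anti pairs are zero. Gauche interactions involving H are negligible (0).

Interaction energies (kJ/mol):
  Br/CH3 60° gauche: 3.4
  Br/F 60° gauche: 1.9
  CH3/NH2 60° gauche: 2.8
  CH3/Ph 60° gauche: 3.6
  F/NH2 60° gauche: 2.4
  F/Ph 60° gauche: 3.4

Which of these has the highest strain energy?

A

A (staggered): Ph(0°)/F(300°) gauche 3.4; Ph(0°)/CH3(60°) gauche 3.6; NH2(240°)/F(300°) gauche 2.4 → 9.4 kJ/mol.
B (staggered): Ph(0°)/CH3(300°) gauche 3.6; NH2(240°)/F(180°) gauche 2.4; NH2(240°)/CH3(300°) gauche 2.8 → 8.8 kJ/mol.
C (staggered): Ph(0°)/F(60°) gauche 3.4; NH2(240°)/CH3(180°) gauche 2.8 → 6.2 kJ/mol.
A has the highest total (9.4 kJ/mol).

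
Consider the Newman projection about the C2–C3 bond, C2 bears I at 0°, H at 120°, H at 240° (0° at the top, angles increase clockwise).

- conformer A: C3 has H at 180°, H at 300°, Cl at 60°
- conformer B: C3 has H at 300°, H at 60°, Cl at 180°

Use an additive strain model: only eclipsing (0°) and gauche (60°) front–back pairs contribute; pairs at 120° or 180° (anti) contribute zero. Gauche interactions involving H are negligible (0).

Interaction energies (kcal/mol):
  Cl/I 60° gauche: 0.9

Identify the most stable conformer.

B

A (staggered): I(0°)/Cl(60°) gauche 0.9 → 0.9 kcal/mol.
B (staggered): no non-H gauche contacts → 0.0 kcal/mol.
B has the lowest total (0.0 kcal/mol).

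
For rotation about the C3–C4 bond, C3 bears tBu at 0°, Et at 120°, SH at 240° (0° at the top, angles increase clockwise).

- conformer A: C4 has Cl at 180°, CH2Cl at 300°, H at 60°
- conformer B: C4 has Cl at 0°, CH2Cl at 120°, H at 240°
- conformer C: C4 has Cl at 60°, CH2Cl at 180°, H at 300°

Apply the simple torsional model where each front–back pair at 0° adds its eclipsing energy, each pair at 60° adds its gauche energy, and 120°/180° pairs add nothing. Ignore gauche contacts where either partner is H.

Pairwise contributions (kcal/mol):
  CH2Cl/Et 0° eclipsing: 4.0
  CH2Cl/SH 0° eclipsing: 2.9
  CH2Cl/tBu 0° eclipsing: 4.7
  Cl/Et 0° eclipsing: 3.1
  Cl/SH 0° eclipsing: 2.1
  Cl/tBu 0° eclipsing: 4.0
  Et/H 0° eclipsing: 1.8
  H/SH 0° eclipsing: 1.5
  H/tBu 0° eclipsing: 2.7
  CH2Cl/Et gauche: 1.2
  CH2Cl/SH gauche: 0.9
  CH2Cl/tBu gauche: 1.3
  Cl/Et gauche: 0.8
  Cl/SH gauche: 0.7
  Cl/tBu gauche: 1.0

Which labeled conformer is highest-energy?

A (staggered): tBu(0°)/CH2Cl(300°) gauche 1.3; Et(120°)/Cl(180°) gauche 0.8; SH(240°)/Cl(180°) gauche 0.7; SH(240°)/CH2Cl(300°) gauche 0.9 → 3.7 kcal/mol.
B (eclipsed): tBu(0°)/Cl(0°) eclipsed 4.0; Et(120°)/CH2Cl(120°) eclipsed 4.0; SH(240°)/H(240°) eclipsed 1.5 → 9.5 kcal/mol.
C (staggered): tBu(0°)/Cl(60°) gauche 1.0; Et(120°)/Cl(60°) gauche 0.8; Et(120°)/CH2Cl(180°) gauche 1.2; SH(240°)/CH2Cl(180°) gauche 0.9 → 3.9 kcal/mol.
B has the highest total (9.5 kcal/mol).

B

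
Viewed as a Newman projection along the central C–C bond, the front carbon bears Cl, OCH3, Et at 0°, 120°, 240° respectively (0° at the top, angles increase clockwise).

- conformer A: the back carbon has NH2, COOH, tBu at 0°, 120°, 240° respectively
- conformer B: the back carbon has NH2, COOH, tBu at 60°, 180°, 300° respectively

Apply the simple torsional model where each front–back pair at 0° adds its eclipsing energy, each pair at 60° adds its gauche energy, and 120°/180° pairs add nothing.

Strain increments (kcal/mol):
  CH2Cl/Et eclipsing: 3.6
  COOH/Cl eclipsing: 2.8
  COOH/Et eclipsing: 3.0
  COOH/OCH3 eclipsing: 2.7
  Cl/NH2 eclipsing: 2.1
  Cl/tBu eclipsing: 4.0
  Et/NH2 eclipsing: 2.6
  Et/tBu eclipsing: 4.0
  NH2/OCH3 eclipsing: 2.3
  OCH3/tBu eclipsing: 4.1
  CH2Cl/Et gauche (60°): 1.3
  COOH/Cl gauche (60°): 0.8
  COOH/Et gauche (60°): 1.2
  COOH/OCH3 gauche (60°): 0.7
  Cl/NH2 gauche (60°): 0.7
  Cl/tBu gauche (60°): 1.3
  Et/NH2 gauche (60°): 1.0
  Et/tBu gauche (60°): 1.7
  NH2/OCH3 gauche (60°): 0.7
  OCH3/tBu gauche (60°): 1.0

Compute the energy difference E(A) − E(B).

+2.5 kcal/mol

A (eclipsed): Cl(0°)/NH2(0°) eclipsed 2.1; OCH3(120°)/COOH(120°) eclipsed 2.7; Et(240°)/tBu(240°) eclipsed 4.0 → 8.8 kcal/mol.
B (staggered): Cl(0°)/NH2(60°) gauche 0.7; Cl(0°)/tBu(300°) gauche 1.3; OCH3(120°)/NH2(60°) gauche 0.7; OCH3(120°)/COOH(180°) gauche 0.7; Et(240°)/COOH(180°) gauche 1.2; Et(240°)/tBu(300°) gauche 1.7 → 6.3 kcal/mol.
E(A) − E(B) = 8.8 − 6.3 = +2.5 kcal/mol.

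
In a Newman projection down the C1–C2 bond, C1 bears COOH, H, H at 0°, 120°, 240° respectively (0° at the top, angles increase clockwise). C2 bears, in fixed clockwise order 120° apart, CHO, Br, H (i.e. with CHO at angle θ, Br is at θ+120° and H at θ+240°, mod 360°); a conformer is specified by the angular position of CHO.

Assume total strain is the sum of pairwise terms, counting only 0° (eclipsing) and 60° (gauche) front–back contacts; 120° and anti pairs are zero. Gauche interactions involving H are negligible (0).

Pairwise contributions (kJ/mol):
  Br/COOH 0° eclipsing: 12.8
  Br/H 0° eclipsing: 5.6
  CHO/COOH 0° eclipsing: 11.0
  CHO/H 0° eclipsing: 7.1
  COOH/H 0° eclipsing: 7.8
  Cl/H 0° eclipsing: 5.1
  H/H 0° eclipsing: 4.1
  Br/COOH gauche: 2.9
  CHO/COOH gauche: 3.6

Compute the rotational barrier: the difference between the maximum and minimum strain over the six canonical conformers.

CHO at 0° (eclipsed): COOH–CHO eclipsed, H–Br eclipsed, H–H eclipsed; 11.0 + 5.6 + 4.1 = 20.7 kJ/mol.
CHO at 60° (staggered): COOH–CHO gauche; 3.6 = 3.6 kJ/mol.
CHO at 120° (eclipsed): COOH–H eclipsed, H–CHO eclipsed, H–Br eclipsed; 7.8 + 7.1 + 5.6 = 20.5 kJ/mol.
CHO at 180° (staggered): COOH–Br gauche; 2.9 = 2.9 kJ/mol.
CHO at 240° (eclipsed): COOH–Br eclipsed, H–H eclipsed, H–CHO eclipsed; 12.8 + 4.1 + 7.1 = 24.0 kJ/mol.
CHO at 300° (staggered): COOH–CHO gauche, COOH–Br gauche; 3.6 + 2.9 = 6.5 kJ/mol.
Max at 240° (24.0 kJ/mol), min at 180° (2.9 kJ/mol); barrier = 21.1 kJ/mol.

21.1 kJ/mol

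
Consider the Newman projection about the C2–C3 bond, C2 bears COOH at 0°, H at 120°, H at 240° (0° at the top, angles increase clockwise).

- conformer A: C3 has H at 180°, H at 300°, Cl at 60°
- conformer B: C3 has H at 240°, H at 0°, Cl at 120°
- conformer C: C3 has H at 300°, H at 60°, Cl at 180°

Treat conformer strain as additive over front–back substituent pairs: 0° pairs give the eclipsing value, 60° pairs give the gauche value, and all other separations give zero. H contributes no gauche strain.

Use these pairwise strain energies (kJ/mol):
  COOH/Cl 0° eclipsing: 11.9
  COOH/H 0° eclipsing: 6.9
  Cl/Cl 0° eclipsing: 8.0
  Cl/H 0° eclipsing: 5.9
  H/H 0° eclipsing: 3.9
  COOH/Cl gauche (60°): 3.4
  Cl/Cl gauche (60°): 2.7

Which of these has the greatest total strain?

B

A (staggered): COOH(0°)/Cl(60°) gauche 3.4 → 3.4 kJ/mol.
B (eclipsed): COOH(0°)/H(0°) eclipsed 6.9; H(120°)/Cl(120°) eclipsed 5.9; H(240°)/H(240°) eclipsed 3.9 → 16.7 kJ/mol.
C (staggered): no non-H gauche contacts → 0.0 kJ/mol.
B has the highest total (16.7 kJ/mol).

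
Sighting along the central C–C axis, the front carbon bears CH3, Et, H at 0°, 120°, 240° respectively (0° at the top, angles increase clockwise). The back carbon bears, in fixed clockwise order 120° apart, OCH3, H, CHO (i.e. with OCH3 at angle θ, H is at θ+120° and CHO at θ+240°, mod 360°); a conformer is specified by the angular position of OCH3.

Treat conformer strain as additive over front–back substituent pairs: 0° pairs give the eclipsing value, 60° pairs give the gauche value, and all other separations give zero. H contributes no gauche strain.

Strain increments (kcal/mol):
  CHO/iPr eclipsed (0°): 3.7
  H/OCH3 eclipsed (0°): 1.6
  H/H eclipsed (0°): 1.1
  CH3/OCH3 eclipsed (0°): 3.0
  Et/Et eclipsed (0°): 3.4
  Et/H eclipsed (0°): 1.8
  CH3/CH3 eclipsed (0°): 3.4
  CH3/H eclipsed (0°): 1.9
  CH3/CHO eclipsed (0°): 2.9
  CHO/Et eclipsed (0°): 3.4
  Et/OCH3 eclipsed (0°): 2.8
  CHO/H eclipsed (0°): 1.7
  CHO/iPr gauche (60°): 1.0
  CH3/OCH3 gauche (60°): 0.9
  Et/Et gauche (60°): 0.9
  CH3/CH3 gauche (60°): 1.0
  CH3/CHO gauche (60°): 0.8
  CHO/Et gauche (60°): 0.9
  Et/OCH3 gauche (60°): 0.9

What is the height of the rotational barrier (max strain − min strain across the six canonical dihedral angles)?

OCH3 at 0° (eclipsed): CH3–OCH3 eclipsed, Et–H eclipsed, H–CHO eclipsed; 3.0 + 1.8 + 1.7 = 6.5 kcal/mol.
OCH3 at 60° (staggered): CH3–OCH3 gauche, CH3–CHO gauche, Et–OCH3 gauche; 0.9 + 0.8 + 0.9 = 2.6 kcal/mol.
OCH3 at 120° (eclipsed): CH3–CHO eclipsed, Et–OCH3 eclipsed, H–H eclipsed; 2.9 + 2.8 + 1.1 = 6.8 kcal/mol.
OCH3 at 180° (staggered): CH3–CHO gauche, Et–OCH3 gauche, Et–CHO gauche; 0.8 + 0.9 + 0.9 = 2.6 kcal/mol.
OCH3 at 240° (eclipsed): CH3–H eclipsed, Et–CHO eclipsed, H–OCH3 eclipsed; 1.9 + 3.4 + 1.6 = 6.9 kcal/mol.
OCH3 at 300° (staggered): CH3–OCH3 gauche, Et–CHO gauche; 0.9 + 0.9 = 1.8 kcal/mol.
Max at 240° (6.9 kcal/mol), min at 300° (1.8 kcal/mol); barrier = 5.1 kcal/mol.

5.1 kcal/mol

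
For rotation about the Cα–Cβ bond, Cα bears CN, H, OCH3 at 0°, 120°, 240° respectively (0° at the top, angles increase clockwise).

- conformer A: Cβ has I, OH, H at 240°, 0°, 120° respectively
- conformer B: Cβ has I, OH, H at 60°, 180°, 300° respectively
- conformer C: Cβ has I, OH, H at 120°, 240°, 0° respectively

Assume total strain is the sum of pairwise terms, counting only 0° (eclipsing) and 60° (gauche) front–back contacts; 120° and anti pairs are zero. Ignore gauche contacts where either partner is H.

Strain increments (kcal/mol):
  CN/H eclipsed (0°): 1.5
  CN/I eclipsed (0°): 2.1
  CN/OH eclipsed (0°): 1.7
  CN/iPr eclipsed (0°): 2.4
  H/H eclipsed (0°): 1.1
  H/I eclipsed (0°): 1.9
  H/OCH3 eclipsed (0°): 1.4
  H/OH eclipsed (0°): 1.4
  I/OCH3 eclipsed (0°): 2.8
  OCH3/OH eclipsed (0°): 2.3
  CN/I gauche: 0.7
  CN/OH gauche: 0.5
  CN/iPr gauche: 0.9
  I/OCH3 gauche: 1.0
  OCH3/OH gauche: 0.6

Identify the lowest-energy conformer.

B

A (eclipsed): CN–OH eclipsed, H–H eclipsed, OCH3–I eclipsed; 1.7 + 1.1 + 2.8 = 5.6 kcal/mol.
B (staggered): CN–I gauche, OCH3–OH gauche; 0.7 + 0.6 = 1.3 kcal/mol.
C (eclipsed): CN–H eclipsed, H–I eclipsed, OCH3–OH eclipsed; 1.5 + 1.9 + 2.3 = 5.7 kcal/mol.
B has the lowest total (1.3 kcal/mol).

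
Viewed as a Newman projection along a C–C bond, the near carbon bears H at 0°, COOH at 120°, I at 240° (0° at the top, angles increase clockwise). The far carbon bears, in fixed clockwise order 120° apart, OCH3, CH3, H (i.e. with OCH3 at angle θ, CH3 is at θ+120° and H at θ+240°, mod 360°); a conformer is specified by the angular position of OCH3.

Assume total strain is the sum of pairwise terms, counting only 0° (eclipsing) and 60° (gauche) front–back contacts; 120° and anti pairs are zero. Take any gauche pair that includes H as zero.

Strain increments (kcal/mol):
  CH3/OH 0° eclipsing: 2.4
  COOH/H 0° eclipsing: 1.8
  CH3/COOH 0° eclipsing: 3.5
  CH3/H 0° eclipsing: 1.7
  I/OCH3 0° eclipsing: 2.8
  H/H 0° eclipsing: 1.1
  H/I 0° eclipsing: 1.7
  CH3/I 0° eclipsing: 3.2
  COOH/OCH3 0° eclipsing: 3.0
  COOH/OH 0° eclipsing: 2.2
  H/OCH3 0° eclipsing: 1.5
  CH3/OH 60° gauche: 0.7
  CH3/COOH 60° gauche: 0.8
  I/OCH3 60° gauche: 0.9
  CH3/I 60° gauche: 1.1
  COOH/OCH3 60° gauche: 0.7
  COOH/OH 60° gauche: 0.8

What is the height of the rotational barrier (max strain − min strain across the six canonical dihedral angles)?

OCH3 at 0° (eclipsed): H–OCH3 eclipsed, COOH–CH3 eclipsed, I–H eclipsed; 1.5 + 3.5 + 1.7 = 6.7 kcal/mol.
OCH3 at 60° (staggered): COOH–OCH3 gauche, COOH–CH3 gauche, I–CH3 gauche; 0.7 + 0.8 + 1.1 = 2.6 kcal/mol.
OCH3 at 120° (eclipsed): H–H eclipsed, COOH–OCH3 eclipsed, I–CH3 eclipsed; 1.1 + 3.0 + 3.2 = 7.3 kcal/mol.
OCH3 at 180° (staggered): COOH–OCH3 gauche, I–OCH3 gauche, I–CH3 gauche; 0.7 + 0.9 + 1.1 = 2.7 kcal/mol.
OCH3 at 240° (eclipsed): H–CH3 eclipsed, COOH–H eclipsed, I–OCH3 eclipsed; 1.7 + 1.8 + 2.8 = 6.3 kcal/mol.
OCH3 at 300° (staggered): COOH–CH3 gauche, I–OCH3 gauche; 0.8 + 0.9 = 1.7 kcal/mol.
Max at 120° (7.3 kcal/mol), min at 300° (1.7 kcal/mol); barrier = 5.6 kcal/mol.

5.6 kcal/mol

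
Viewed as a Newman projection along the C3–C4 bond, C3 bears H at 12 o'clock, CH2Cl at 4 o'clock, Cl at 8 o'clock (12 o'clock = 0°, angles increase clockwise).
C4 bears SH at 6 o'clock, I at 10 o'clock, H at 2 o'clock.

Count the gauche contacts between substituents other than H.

3

Non-H gauche pairs: CH2Cl(120°)/SH(180°); Cl(240°)/SH(180°); Cl(240°)/I(300°) — 3 interactions.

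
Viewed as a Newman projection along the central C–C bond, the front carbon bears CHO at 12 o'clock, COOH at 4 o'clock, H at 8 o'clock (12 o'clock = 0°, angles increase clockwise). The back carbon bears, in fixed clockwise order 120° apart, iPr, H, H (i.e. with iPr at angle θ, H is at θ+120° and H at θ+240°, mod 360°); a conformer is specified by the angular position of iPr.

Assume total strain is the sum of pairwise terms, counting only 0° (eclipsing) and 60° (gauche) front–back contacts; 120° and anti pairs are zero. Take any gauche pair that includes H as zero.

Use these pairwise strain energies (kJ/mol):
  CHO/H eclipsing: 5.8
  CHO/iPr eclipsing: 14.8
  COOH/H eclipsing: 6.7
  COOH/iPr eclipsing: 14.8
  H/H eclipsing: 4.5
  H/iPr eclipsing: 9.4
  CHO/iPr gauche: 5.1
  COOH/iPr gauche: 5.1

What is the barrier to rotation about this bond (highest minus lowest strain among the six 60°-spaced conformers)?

iPr at 0° (eclipsed): CHO(0°)/iPr(0°) eclipsed 14.8; COOH(120°)/H(120°) eclipsed 6.7; H(240°)/H(240°) eclipsed 4.5 → 26.0 kJ/mol.
iPr at 60° (staggered): CHO(0°)/iPr(60°) gauche 5.1; COOH(120°)/iPr(60°) gauche 5.1 → 10.2 kJ/mol.
iPr at 120° (eclipsed): CHO(0°)/H(0°) eclipsed 5.8; COOH(120°)/iPr(120°) eclipsed 14.8; H(240°)/H(240°) eclipsed 4.5 → 25.1 kJ/mol.
iPr at 180° (staggered): COOH(120°)/iPr(180°) gauche 5.1 → 5.1 kJ/mol.
iPr at 240° (eclipsed): CHO(0°)/H(0°) eclipsed 5.8; COOH(120°)/H(120°) eclipsed 6.7; H(240°)/iPr(240°) eclipsed 9.4 → 21.9 kJ/mol.
iPr at 300° (staggered): CHO(0°)/iPr(300°) gauche 5.1 → 5.1 kJ/mol.
Max at 0° (26.0 kJ/mol), min at 180° (5.1 kJ/mol); barrier = 20.9 kJ/mol.

20.9 kJ/mol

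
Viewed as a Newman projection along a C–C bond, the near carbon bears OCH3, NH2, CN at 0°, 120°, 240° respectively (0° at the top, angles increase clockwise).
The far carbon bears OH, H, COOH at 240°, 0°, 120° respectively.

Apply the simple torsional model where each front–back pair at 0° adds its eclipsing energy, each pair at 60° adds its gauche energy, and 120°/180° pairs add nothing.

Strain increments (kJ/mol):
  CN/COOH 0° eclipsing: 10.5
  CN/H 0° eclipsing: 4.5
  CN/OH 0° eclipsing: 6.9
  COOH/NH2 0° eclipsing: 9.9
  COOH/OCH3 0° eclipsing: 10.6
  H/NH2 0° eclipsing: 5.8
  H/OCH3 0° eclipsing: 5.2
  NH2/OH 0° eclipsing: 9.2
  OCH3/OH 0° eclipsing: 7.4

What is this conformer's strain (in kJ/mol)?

22.0 kJ/mol

This conformer (eclipsed): OCH3(0°)/H(0°) eclipsed 5.2; NH2(120°)/COOH(120°) eclipsed 9.9; CN(240°)/OH(240°) eclipsed 6.9 → 22.0 kJ/mol.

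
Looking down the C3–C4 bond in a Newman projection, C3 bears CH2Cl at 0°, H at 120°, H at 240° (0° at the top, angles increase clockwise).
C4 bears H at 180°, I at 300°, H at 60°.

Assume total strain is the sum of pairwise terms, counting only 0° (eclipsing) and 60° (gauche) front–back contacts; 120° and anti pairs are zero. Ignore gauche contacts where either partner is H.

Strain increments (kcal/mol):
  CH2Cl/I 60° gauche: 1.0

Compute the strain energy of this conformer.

1.0 kcal/mol

This conformer (staggered): CH2Cl–I gauche; 1.0 = 1.0 kcal/mol.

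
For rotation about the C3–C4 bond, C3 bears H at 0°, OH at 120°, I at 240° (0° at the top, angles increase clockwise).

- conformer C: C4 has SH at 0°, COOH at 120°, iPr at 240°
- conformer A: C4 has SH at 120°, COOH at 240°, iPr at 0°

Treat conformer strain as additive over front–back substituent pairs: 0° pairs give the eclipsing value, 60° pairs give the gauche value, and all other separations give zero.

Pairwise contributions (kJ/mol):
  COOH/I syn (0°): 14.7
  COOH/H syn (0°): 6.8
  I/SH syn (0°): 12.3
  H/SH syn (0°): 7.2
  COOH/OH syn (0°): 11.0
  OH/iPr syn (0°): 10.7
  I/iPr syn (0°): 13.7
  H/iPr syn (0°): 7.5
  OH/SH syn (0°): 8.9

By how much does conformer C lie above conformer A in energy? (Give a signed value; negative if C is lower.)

+0.8 kJ/mol

C (eclipsed): H(0°)/SH(0°) eclipsed 7.2; OH(120°)/COOH(120°) eclipsed 11.0; I(240°)/iPr(240°) eclipsed 13.7 → 31.9 kJ/mol.
A (eclipsed): H(0°)/iPr(0°) eclipsed 7.5; OH(120°)/SH(120°) eclipsed 8.9; I(240°)/COOH(240°) eclipsed 14.7 → 31.1 kJ/mol.
E(C) − E(A) = 31.9 − 31.1 = +0.8 kJ/mol.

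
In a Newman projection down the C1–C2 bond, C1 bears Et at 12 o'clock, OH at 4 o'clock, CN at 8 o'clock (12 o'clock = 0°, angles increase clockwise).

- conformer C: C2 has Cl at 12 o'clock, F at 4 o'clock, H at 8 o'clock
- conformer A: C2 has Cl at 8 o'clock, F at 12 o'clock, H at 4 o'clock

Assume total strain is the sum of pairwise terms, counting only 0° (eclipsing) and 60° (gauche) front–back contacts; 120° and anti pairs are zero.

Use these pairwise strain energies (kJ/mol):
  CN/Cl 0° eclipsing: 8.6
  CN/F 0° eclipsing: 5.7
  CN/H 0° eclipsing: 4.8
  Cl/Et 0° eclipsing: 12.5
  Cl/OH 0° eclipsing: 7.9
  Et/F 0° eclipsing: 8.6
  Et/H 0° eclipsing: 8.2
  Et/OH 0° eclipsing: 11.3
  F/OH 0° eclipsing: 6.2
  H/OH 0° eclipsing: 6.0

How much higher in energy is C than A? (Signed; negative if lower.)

+0.3 kJ/mol

C (eclipsed): Et–Cl eclipsed, OH–F eclipsed, CN–H eclipsed; 12.5 + 6.2 + 4.8 = 23.5 kJ/mol.
A (eclipsed): Et–F eclipsed, OH–H eclipsed, CN–Cl eclipsed; 8.6 + 6.0 + 8.6 = 23.2 kJ/mol.
E(C) − E(A) = 23.5 − 23.2 = +0.3 kJ/mol.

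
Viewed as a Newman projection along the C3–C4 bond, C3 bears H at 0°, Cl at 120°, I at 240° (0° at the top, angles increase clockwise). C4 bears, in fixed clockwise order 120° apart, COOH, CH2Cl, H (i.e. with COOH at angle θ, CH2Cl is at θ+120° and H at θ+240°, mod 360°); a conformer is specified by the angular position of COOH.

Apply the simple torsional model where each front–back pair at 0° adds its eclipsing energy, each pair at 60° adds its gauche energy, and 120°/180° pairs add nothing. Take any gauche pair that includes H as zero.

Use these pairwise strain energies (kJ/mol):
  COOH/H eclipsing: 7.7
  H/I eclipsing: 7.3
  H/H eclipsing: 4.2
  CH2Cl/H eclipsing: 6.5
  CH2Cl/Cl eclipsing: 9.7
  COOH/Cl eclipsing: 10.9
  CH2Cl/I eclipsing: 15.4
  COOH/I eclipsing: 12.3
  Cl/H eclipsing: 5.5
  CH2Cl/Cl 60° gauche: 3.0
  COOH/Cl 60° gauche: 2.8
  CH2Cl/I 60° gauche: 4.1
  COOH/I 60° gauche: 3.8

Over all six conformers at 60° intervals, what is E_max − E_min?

COOH at 0° (eclipsed): H–COOH eclipsed, Cl–CH2Cl eclipsed, I–H eclipsed; 7.7 + 9.7 + 7.3 = 24.7 kJ/mol.
COOH at 60° (staggered): Cl–COOH gauche, Cl–CH2Cl gauche, I–CH2Cl gauche; 2.8 + 3.0 + 4.1 = 9.9 kJ/mol.
COOH at 120° (eclipsed): H–H eclipsed, Cl–COOH eclipsed, I–CH2Cl eclipsed; 4.2 + 10.9 + 15.4 = 30.5 kJ/mol.
COOH at 180° (staggered): Cl–COOH gauche, I–COOH gauche, I–CH2Cl gauche; 2.8 + 3.8 + 4.1 = 10.7 kJ/mol.
COOH at 240° (eclipsed): H–CH2Cl eclipsed, Cl–H eclipsed, I–COOH eclipsed; 6.5 + 5.5 + 12.3 = 24.3 kJ/mol.
COOH at 300° (staggered): Cl–CH2Cl gauche, I–COOH gauche; 3.0 + 3.8 = 6.8 kJ/mol.
Max at 120° (30.5 kJ/mol), min at 300° (6.8 kJ/mol); barrier = 23.7 kJ/mol.

23.7 kJ/mol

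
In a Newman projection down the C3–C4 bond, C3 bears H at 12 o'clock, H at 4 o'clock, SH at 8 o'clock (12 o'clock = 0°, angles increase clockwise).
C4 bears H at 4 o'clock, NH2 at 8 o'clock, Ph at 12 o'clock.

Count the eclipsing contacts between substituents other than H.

Non-H eclipsing pairs: SH(240°)/NH2(240°) — 1 interaction.

1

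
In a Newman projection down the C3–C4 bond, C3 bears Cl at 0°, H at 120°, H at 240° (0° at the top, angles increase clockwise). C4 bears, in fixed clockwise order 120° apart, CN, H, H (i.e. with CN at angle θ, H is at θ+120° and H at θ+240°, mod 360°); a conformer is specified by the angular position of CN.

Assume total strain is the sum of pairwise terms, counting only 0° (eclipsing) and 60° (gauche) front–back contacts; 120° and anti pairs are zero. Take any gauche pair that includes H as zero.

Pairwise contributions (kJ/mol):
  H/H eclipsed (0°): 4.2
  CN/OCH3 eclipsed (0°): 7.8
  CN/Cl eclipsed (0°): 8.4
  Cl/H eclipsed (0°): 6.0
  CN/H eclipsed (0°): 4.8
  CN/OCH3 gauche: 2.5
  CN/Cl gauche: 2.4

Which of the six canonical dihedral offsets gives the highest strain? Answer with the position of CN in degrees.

0°

CN at 0° (eclipsed): Cl(0°)/CN(0°) eclipsed 8.4; H(120°)/H(120°) eclipsed 4.2; H(240°)/H(240°) eclipsed 4.2 → 16.8 kJ/mol.
CN at 60° (staggered): Cl(0°)/CN(60°) gauche 2.4 → 2.4 kJ/mol.
CN at 120° (eclipsed): Cl(0°)/H(0°) eclipsed 6.0; H(120°)/CN(120°) eclipsed 4.8; H(240°)/H(240°) eclipsed 4.2 → 15.0 kJ/mol.
CN at 180° (staggered): no non-H gauche contacts → 0.0 kJ/mol.
CN at 240° (eclipsed): Cl(0°)/H(0°) eclipsed 6.0; H(120°)/H(120°) eclipsed 4.2; H(240°)/CN(240°) eclipsed 4.8 → 15.0 kJ/mol.
CN at 300° (staggered): Cl(0°)/CN(300°) gauche 2.4 → 2.4 kJ/mol.
The maximum (16.8 kJ/mol) occurs with CN at 0°.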